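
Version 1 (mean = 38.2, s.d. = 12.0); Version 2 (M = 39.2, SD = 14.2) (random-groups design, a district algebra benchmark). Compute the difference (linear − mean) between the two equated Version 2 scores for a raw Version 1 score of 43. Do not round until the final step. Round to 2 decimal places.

0.88

Mean-equated: 43 + (39.2 − 38.2) = 44.00
Linear-equated: (14.2/12.0)(43 − 38.2) + 39.2 = 44.880
Difference = 44.880 − 44.00 = 0.88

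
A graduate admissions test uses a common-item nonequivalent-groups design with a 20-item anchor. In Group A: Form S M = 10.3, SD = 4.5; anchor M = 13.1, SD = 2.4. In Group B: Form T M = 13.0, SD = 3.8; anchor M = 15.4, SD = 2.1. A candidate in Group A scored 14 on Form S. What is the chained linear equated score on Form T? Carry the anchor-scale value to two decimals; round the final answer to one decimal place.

12.4

Form S → anchor (Group A): v = (2.4/4.5)(14 − 10.3) + 13.1 = 15.07
anchor → Form T (Group B): y = (3.8/2.1)(15.07 − 15.4) + 13.0 = 12.4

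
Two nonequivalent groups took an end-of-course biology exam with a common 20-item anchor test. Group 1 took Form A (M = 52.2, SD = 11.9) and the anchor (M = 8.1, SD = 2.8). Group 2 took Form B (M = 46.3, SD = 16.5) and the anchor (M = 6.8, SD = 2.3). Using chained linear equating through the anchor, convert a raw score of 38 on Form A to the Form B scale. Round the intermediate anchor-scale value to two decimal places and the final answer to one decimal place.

31.7

Form A → anchor (Group 1): v = (2.8/11.9)(38 − 52.2) + 8.1 = 4.76
anchor → Form B (Group 2): y = (16.5/2.3)(4.76 − 6.8) + 46.3 = 31.7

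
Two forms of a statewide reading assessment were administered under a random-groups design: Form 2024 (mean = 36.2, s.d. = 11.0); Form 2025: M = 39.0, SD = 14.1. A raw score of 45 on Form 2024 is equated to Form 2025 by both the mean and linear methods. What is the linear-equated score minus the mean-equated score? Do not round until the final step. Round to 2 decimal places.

Mean-equated: 45 + (39.0 − 36.2) = 47.80
Linear-equated: (14.1/11.0)(45 − 36.2) + 39.0 = 50.280
Difference = 50.280 − 47.80 = 2.48

2.48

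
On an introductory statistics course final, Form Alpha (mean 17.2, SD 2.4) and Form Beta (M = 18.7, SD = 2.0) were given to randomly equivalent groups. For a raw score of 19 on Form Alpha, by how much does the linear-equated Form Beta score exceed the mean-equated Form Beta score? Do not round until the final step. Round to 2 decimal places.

-0.30

Mean-equated: 19 + (18.7 − 17.2) = 20.50
Linear-equated: (2.0/2.4)(19 − 17.2) + 18.7 = 20.200
Difference = 20.200 − 20.50 = -0.30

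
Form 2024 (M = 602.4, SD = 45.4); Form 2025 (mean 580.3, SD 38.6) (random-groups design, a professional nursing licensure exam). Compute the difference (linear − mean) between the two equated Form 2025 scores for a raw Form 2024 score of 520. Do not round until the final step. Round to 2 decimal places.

12.34

Mean-equated: 520 + (580.3 − 602.4) = 497.90
Linear-equated: (38.6/45.4)(520 − 602.4) + 580.3 = 510.242
Difference = 510.242 − 497.90 = 12.34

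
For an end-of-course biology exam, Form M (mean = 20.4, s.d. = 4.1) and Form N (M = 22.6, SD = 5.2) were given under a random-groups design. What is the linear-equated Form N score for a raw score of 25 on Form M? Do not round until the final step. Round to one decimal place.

Linear equating: y = (SD_Y/SD_X)(x − M_X) + M_Y
y = (5.2/4.1)(25 − 20.4) + 22.6
y = 1.268293 × 4.6 + 22.6 = 5.8341 + 22.6 = 28.4

28.4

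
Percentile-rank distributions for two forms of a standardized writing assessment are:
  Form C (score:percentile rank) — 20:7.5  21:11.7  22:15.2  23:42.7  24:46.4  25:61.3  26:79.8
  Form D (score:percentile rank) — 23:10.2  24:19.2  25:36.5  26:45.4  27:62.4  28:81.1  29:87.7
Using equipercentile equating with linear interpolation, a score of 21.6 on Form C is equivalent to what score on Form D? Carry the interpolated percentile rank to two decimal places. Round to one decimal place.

23.4

PR of 21.6 on Form C: 11.7 + (21.6 − 21)/(22 − 21) × (15.2 − 11.7) = 13.80
On Form D, PR 13.80 falls between score 23 (PR 10.2) and 24 (PR 19.2).
Interpolate: 23 + (13.80 − 10.2)/(19.2 − 10.2) × (24 − 23) = 23.4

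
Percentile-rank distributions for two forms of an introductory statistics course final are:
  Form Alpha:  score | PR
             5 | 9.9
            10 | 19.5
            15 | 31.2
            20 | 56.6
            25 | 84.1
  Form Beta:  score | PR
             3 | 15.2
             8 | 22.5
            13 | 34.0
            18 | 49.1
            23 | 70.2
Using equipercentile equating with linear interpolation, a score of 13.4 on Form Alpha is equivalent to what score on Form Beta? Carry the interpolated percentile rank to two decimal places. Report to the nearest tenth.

10.2

PR of 13.4 on Form Alpha: 19.5 + (13.4 − 10)/(15 − 10) × (31.2 − 19.5) = 27.46
On Form Beta, PR 27.46 falls between score 8 (PR 22.5) and 13 (PR 34.0).
Interpolate: 8 + (27.46 − 22.5)/(34.0 − 22.5) × (13 − 8) = 10.2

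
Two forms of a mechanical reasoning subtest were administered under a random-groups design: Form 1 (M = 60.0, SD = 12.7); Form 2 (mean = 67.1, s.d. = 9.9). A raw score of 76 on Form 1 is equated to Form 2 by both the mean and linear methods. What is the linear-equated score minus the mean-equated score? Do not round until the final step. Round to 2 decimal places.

-3.53

Mean-equated: 76 + (67.1 − 60.0) = 83.10
Linear-equated: (9.9/12.7)(76 − 60.0) + 67.1 = 79.572
Difference = 79.572 − 83.10 = -3.53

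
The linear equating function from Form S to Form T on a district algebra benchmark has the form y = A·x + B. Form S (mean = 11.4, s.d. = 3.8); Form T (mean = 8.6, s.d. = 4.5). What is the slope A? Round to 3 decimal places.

A = SD_Y / SD_X = 4.5 / 3.8 = 1.184

1.184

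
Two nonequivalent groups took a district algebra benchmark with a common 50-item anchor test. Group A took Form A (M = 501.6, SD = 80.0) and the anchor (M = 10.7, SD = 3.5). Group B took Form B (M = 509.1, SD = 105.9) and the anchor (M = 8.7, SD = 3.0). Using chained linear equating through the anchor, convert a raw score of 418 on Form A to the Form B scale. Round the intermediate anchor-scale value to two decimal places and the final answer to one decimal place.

Form A → anchor (Group A): v = (3.5/80.0)(418 − 501.6) + 10.7 = 7.04
anchor → Form B (Group B): y = (105.9/3.0)(7.04 − 8.7) + 509.1 = 450.5

450.5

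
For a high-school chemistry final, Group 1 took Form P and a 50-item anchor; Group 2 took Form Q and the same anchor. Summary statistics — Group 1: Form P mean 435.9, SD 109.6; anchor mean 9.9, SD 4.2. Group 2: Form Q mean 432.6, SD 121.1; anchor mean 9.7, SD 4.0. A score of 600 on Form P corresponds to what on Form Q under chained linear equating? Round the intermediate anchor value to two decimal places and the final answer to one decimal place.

Form P → anchor (Group 1): v = (4.2/109.6)(600 − 435.9) + 9.9 = 16.19
anchor → Form Q (Group 2): y = (121.1/4.0)(16.19 − 9.7) + 432.6 = 629.1

629.1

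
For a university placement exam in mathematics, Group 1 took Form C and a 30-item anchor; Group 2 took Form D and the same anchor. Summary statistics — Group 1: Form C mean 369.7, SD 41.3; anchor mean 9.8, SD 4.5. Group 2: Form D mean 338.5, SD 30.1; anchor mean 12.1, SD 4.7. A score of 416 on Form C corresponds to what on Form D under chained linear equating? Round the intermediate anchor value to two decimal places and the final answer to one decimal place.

356.0

Form C → anchor (Group 1): v = (4.5/41.3)(416 − 369.7) + 9.8 = 14.84
anchor → Form D (Group 2): y = (30.1/4.7)(14.84 − 12.1) + 338.5 = 356.0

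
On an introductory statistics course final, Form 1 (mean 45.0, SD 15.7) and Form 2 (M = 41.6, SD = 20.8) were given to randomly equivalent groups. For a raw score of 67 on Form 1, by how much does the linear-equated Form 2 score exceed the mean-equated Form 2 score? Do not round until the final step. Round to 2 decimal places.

Mean-equated: 67 + (41.6 − 45.0) = 63.60
Linear-equated: (20.8/15.7)(67 − 45.0) + 41.6 = 70.746
Difference = 70.746 − 63.60 = 7.15

7.15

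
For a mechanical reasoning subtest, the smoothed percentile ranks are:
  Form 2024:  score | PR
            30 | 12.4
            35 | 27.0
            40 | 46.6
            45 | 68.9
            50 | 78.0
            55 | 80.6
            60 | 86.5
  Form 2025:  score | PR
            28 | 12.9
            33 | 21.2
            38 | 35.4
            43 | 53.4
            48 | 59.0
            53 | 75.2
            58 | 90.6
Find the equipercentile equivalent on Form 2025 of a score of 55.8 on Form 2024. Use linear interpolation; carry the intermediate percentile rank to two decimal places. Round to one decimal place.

PR of 55.8 on Form 2024: 80.6 + (55.8 − 55)/(60 − 55) × (86.5 − 80.6) = 81.54
On Form 2025, PR 81.54 falls between score 53 (PR 75.2) and 58 (PR 90.6).
Interpolate: 53 + (81.54 − 75.2)/(90.6 − 75.2) × (58 − 53) = 55.1

55.1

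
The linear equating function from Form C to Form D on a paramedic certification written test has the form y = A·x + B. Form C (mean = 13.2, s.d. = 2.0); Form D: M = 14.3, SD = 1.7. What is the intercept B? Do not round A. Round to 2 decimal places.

3.08

A = SD_Y / SD_X = 1.7 / 2.0 = 0.850000
B = M_Y − A·M_X = 14.3 − 0.850000 × 13.2 = 3.08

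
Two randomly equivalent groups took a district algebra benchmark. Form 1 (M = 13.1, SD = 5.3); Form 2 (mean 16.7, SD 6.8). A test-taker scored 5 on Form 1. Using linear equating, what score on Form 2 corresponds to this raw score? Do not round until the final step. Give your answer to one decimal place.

6.3

Linear equating: y = (SD_Y/SD_X)(x − M_X) + M_Y
y = (6.8/5.3)(5 − 13.1) + 16.7
y = 1.283019 × -8.1 + 16.7 = -10.3925 + 16.7 = 6.3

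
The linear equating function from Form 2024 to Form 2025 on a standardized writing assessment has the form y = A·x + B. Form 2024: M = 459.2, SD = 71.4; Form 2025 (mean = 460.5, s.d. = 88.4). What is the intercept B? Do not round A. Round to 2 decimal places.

A = SD_Y / SD_X = 88.4 / 71.4 = 1.238095
B = M_Y − A·M_X = 460.5 − 1.238095 × 459.2 = -108.03

-108.03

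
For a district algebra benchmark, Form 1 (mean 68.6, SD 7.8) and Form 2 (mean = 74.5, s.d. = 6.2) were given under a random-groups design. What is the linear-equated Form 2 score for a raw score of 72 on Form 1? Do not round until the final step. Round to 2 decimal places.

Linear equating: y = (SD_Y/SD_X)(x − M_X) + M_Y
y = (6.2/7.8)(72 − 68.6) + 74.5
y = 0.794872 × 3.4 + 74.5 = 2.7026 + 74.5 = 77.20

77.20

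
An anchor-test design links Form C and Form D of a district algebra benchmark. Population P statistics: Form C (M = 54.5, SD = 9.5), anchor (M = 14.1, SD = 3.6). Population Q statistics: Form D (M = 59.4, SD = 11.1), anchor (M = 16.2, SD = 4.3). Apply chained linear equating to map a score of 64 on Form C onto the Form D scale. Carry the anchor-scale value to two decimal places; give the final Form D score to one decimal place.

Form C → anchor (Population P): v = (3.6/9.5)(64 − 54.5) + 14.1 = 17.70
anchor → Form D (Population Q): y = (11.1/4.3)(17.70 − 16.2) + 59.4 = 63.3

63.3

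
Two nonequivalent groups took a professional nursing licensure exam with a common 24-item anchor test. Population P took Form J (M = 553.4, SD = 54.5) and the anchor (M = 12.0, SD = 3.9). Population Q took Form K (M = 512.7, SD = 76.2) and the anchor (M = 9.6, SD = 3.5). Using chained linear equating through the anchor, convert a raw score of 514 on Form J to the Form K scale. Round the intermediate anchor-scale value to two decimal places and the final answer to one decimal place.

Form J → anchor (Population P): v = (3.9/54.5)(514 − 553.4) + 12.0 = 9.18
anchor → Form K (Population Q): y = (76.2/3.5)(9.18 − 9.6) + 512.7 = 503.6

503.6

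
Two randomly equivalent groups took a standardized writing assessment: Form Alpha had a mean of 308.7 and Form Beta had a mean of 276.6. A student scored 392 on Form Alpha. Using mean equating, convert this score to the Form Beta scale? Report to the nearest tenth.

359.9

Mean equating: y = x + (M_Y − M_X) = 392 + (276.6 − 308.7) = 359.9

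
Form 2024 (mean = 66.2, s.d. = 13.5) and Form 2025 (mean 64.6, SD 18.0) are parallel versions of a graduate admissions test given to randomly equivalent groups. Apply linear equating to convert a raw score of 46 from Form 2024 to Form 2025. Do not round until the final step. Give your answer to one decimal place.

Linear equating: y = (SD_Y/SD_X)(x − M_X) + M_Y
y = (18.0/13.5)(46 − 66.2) + 64.6
y = 1.333333 × -20.2 + 64.6 = -26.9333 + 64.6 = 37.7

37.7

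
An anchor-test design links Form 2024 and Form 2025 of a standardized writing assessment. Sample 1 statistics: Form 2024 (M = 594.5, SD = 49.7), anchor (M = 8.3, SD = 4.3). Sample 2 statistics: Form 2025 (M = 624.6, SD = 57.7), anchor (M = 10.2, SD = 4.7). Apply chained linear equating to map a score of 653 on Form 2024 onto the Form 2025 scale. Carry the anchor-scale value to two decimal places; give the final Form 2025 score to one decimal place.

663.4

Form 2024 → anchor (Sample 1): v = (4.3/49.7)(653 − 594.5) + 8.3 = 13.36
anchor → Form 2025 (Sample 2): y = (57.7/4.7)(13.36 − 10.2) + 624.6 = 663.4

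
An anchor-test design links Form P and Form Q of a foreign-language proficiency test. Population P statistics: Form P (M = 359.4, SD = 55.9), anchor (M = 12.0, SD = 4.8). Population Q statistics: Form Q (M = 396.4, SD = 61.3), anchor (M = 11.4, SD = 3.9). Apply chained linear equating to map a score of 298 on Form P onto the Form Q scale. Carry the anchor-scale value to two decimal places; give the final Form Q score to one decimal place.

323.0

Form P → anchor (Population P): v = (4.8/55.9)(298 − 359.4) + 12.0 = 6.73
anchor → Form Q (Population Q): y = (61.3/3.9)(6.73 − 11.4) + 396.4 = 323.0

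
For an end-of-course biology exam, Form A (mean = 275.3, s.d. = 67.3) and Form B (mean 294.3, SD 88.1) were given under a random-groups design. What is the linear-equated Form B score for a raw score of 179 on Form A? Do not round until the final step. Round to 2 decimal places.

Linear equating: y = (SD_Y/SD_X)(x − M_X) + M_Y
y = (88.1/67.3)(179 − 275.3) + 294.3
y = 1.309064 × -96.3 + 294.3 = -126.0629 + 294.3 = 168.24

168.24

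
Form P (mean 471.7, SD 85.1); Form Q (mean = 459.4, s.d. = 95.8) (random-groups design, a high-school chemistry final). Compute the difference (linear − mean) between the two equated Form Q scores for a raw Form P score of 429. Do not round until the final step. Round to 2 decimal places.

-5.37

Mean-equated: 429 + (459.4 − 471.7) = 416.70
Linear-equated: (95.8/85.1)(429 − 471.7) + 459.4 = 411.331
Difference = 411.331 − 416.70 = -5.37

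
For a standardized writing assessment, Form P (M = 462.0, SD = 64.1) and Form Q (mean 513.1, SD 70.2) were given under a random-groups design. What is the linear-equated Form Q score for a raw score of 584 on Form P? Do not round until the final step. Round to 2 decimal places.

Linear equating: y = (SD_Y/SD_X)(x − M_X) + M_Y
y = (70.2/64.1)(584 − 462.0) + 513.1
y = 1.095164 × 122.0 + 513.1 = 133.6100 + 513.1 = 646.71

646.71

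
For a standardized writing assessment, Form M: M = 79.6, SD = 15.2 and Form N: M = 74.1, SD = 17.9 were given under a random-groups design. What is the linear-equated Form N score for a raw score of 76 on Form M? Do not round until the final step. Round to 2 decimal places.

Linear equating: y = (SD_Y/SD_X)(x − M_X) + M_Y
y = (17.9/15.2)(76 − 79.6) + 74.1
y = 1.177632 × -3.6 + 74.1 = -4.2395 + 74.1 = 69.86

69.86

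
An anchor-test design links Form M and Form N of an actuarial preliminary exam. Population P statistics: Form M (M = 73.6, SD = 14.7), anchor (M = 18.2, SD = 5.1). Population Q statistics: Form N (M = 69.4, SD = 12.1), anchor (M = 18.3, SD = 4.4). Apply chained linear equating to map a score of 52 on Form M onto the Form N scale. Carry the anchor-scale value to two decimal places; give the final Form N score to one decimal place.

Form M → anchor (Population P): v = (5.1/14.7)(52 − 73.6) + 18.2 = 10.71
anchor → Form N (Population Q): y = (12.1/4.4)(10.71 − 18.3) + 69.4 = 48.5

48.5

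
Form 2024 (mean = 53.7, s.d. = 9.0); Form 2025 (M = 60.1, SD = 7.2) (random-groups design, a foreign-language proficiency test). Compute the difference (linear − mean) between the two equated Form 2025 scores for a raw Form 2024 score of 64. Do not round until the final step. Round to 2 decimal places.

Mean-equated: 64 + (60.1 − 53.7) = 70.40
Linear-equated: (7.2/9.0)(64 − 53.7) + 60.1 = 68.340
Difference = 68.340 − 70.40 = -2.06

-2.06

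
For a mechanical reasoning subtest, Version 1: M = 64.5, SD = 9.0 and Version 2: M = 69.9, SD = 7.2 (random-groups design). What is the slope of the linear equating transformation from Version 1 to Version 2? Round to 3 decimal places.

A = SD_Y / SD_X = 7.2 / 9.0 = 0.800

0.800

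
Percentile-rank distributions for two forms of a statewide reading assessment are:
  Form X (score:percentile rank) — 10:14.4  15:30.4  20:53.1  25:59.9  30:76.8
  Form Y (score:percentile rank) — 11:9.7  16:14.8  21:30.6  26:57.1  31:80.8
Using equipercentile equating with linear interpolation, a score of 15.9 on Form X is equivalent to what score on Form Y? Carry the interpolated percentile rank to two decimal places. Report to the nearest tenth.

21.7

PR of 15.9 on Form X: 30.4 + (15.9 − 15)/(20 − 15) × (53.1 − 30.4) = 34.49
On Form Y, PR 34.49 falls between score 21 (PR 30.6) and 26 (PR 57.1).
Interpolate: 21 + (34.49 − 30.6)/(57.1 − 30.6) × (26 − 21) = 21.7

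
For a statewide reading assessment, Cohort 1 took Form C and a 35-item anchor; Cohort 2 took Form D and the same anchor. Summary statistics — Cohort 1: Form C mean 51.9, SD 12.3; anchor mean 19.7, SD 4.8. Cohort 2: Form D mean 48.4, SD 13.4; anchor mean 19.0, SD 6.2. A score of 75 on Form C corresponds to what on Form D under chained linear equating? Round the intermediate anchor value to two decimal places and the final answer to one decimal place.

Form C → anchor (Cohort 1): v = (4.8/12.3)(75 − 51.9) + 19.7 = 28.71
anchor → Form D (Cohort 2): y = (13.4/6.2)(28.71 − 19.0) + 48.4 = 69.4

69.4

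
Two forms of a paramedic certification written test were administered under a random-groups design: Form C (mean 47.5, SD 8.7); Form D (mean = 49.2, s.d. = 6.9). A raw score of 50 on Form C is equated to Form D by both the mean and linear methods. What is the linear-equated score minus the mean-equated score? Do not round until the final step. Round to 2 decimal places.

-0.52

Mean-equated: 50 + (49.2 − 47.5) = 51.70
Linear-equated: (6.9/8.7)(50 − 47.5) + 49.2 = 51.183
Difference = 51.183 − 51.70 = -0.52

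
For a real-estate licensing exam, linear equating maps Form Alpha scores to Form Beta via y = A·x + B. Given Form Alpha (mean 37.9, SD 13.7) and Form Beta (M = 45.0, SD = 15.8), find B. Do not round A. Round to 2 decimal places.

A = SD_Y / SD_X = 15.8 / 13.7 = 1.153285
B = M_Y − A·M_X = 45.0 − 1.153285 × 37.9 = 1.29

1.29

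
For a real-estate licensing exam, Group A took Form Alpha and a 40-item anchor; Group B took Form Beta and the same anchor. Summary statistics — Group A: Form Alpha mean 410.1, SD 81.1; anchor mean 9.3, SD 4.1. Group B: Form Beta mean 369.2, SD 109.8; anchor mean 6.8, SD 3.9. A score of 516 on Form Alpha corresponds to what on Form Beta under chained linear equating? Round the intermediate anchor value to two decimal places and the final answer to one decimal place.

Form Alpha → anchor (Group A): v = (4.1/81.1)(516 − 410.1) + 9.3 = 14.65
anchor → Form Beta (Group B): y = (109.8/3.9)(14.65 − 6.8) + 369.2 = 590.2

590.2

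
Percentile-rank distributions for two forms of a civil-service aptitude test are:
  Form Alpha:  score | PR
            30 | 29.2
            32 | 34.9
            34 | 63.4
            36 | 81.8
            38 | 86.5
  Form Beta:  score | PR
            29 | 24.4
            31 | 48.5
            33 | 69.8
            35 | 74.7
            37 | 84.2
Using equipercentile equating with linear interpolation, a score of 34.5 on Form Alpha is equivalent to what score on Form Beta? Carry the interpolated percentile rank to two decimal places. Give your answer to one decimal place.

PR of 34.5 on Form Alpha: 63.4 + (34.5 − 34)/(36 − 34) × (81.8 − 63.4) = 68.00
On Form Beta, PR 68.00 falls between score 31 (PR 48.5) and 33 (PR 69.8).
Interpolate: 31 + (68.00 − 48.5)/(69.8 − 48.5) × (33 − 31) = 32.8

32.8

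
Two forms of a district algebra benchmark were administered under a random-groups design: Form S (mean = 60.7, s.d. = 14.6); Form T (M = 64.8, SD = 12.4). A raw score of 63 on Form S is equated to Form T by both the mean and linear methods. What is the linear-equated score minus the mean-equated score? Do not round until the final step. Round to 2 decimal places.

Mean-equated: 63 + (64.8 − 60.7) = 67.10
Linear-equated: (12.4/14.6)(63 − 60.7) + 64.8 = 66.753
Difference = 66.753 − 67.10 = -0.35

-0.35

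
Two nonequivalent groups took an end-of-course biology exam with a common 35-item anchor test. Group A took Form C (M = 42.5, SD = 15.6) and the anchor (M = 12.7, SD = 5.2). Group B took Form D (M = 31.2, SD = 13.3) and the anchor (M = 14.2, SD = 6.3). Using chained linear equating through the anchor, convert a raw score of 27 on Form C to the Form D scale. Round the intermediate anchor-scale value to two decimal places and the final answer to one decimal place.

17.1

Form C → anchor (Group A): v = (5.2/15.6)(27 − 42.5) + 12.7 = 7.53
anchor → Form D (Group B): y = (13.3/6.3)(7.53 − 14.2) + 31.2 = 17.1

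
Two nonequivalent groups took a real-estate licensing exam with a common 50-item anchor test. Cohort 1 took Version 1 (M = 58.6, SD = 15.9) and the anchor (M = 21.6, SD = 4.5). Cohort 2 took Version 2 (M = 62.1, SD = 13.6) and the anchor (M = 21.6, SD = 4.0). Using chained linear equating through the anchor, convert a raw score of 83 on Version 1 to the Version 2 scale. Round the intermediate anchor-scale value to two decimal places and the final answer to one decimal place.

Version 1 → anchor (Cohort 1): v = (4.5/15.9)(83 − 58.6) + 21.6 = 28.51
anchor → Version 2 (Cohort 2): y = (13.6/4.0)(28.51 − 21.6) + 62.1 = 85.6

85.6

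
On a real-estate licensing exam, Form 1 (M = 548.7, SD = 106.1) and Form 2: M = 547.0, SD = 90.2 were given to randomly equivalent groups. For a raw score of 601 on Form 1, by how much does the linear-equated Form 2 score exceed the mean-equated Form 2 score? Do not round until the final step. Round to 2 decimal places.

Mean-equated: 601 + (547.0 − 548.7) = 599.30
Linear-equated: (90.2/106.1)(601 − 548.7) + 547.0 = 591.462
Difference = 591.462 − 599.30 = -7.84

-7.84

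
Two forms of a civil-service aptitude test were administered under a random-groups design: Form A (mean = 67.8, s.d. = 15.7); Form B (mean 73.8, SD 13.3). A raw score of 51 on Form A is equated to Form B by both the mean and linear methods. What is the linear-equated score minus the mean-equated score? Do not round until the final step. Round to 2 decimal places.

2.57

Mean-equated: 51 + (73.8 − 67.8) = 57.00
Linear-equated: (13.3/15.7)(51 − 67.8) + 73.8 = 59.568
Difference = 59.568 − 57.00 = 2.57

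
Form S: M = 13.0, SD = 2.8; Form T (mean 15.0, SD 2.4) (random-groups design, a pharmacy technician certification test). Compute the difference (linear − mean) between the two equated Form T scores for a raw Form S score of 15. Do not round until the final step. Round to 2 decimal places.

Mean-equated: 15 + (15.0 − 13.0) = 17.00
Linear-equated: (2.4/2.8)(15 − 13.0) + 15.0 = 16.714
Difference = 16.714 − 17.00 = -0.29

-0.29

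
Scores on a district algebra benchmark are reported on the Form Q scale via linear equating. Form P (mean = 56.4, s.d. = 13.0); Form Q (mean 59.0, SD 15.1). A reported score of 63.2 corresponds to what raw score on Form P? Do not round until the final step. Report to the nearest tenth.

Invert y = (SD_Y/SD_X)(x − M_X) + M_Y:
x = (SD_X/SD_Y)(y − M_Y) + M_X = (13.0/15.1)(63.2 − 59.0) + 56.4
x = 0.860927 × 4.200 + 56.4 = 60.0

60.0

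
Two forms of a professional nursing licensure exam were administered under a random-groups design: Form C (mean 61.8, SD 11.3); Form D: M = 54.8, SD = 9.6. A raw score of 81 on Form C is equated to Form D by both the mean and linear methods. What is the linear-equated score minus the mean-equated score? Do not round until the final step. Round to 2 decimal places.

Mean-equated: 81 + (54.8 − 61.8) = 74.00
Linear-equated: (9.6/11.3)(81 − 61.8) + 54.8 = 71.112
Difference = 71.112 − 74.00 = -2.89

-2.89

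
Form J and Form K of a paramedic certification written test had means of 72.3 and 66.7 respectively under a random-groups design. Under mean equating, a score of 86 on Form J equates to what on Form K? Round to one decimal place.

Mean equating: y = x + (M_Y − M_X) = 86 + (66.7 − 72.3) = 80.4

80.4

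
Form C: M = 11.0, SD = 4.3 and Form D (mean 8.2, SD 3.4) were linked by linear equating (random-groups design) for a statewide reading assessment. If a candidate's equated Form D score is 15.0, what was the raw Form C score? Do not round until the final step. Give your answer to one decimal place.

19.6

Invert y = (SD_Y/SD_X)(x − M_X) + M_Y:
x = (SD_X/SD_Y)(y − M_Y) + M_X = (4.3/3.4)(15.0 − 8.2) + 11.0
x = 1.264706 × 6.800 + 11.0 = 19.6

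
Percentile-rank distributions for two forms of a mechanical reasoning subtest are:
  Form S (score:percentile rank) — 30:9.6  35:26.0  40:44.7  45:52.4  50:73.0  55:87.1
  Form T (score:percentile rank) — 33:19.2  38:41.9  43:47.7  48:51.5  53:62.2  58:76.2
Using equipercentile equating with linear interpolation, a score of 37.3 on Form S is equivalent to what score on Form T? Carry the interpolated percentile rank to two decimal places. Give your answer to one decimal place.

PR of 37.3 on Form S: 26.0 + (37.3 − 35)/(40 − 35) × (44.7 − 26.0) = 34.60
On Form T, PR 34.60 falls between score 33 (PR 19.2) and 38 (PR 41.9).
Interpolate: 33 + (34.60 − 19.2)/(41.9 − 19.2) × (38 − 33) = 36.4

36.4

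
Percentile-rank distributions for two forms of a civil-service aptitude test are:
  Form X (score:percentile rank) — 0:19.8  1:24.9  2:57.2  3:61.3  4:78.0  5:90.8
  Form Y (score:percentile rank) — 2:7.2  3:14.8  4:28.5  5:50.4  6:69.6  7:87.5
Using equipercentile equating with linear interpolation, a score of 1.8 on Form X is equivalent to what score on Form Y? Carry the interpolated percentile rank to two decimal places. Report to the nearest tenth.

PR of 1.8 on Form X: 24.9 + (1.8 − 1)/(2 − 1) × (57.2 − 24.9) = 50.74
On Form Y, PR 50.74 falls between score 5 (PR 50.4) and 6 (PR 69.6).
Interpolate: 5 + (50.74 − 50.4)/(69.6 − 50.4) × (6 − 5) = 5.0

5.0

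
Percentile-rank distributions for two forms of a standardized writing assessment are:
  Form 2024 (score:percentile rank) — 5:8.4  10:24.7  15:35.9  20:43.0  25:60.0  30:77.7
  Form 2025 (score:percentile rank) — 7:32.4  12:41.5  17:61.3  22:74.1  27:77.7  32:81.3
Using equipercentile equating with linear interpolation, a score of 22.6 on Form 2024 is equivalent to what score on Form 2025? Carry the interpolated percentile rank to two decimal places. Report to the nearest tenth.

14.6

PR of 22.6 on Form 2024: 43.0 + (22.6 − 20)/(25 − 20) × (60.0 − 43.0) = 51.84
On Form 2025, PR 51.84 falls between score 12 (PR 41.5) and 17 (PR 61.3).
Interpolate: 12 + (51.84 − 41.5)/(61.3 − 41.5) × (17 − 12) = 14.6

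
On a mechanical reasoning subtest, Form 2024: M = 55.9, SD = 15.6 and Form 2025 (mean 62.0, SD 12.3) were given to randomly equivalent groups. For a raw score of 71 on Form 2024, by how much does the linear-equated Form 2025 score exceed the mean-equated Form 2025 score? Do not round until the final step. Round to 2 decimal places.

-3.19

Mean-equated: 71 + (62.0 − 55.9) = 77.10
Linear-equated: (12.3/15.6)(71 − 55.9) + 62.0 = 73.906
Difference = 73.906 − 77.10 = -3.19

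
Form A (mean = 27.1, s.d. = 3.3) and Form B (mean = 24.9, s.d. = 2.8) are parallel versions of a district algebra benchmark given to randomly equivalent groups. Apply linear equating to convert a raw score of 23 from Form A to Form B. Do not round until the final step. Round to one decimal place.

Linear equating: y = (SD_Y/SD_X)(x − M_X) + M_Y
y = (2.8/3.3)(23 − 27.1) + 24.9
y = 0.848485 × -4.1 + 24.9 = -3.4788 + 24.9 = 21.4

21.4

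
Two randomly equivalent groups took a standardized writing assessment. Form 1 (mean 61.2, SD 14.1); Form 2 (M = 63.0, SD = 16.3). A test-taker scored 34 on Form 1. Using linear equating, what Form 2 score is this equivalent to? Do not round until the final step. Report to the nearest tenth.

Linear equating: y = (SD_Y/SD_X)(x − M_X) + M_Y
y = (16.3/14.1)(34 − 61.2) + 63.0
y = 1.156028 × -27.2 + 63.0 = -31.4440 + 63.0 = 31.6

31.6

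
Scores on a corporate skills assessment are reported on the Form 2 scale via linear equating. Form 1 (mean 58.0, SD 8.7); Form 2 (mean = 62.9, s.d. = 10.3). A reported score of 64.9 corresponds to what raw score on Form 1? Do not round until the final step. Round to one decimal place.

59.7

Invert y = (SD_Y/SD_X)(x − M_X) + M_Y:
x = (SD_X/SD_Y)(y − M_Y) + M_X = (8.7/10.3)(64.9 − 62.9) + 58.0
x = 0.844660 × 2.000 + 58.0 = 59.7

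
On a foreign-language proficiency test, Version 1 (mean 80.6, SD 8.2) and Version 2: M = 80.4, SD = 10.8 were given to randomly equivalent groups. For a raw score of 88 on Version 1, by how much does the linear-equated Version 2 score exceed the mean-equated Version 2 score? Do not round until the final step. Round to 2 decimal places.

2.35

Mean-equated: 88 + (80.4 − 80.6) = 87.80
Linear-equated: (10.8/8.2)(88 − 80.6) + 80.4 = 90.146
Difference = 90.146 − 87.80 = 2.35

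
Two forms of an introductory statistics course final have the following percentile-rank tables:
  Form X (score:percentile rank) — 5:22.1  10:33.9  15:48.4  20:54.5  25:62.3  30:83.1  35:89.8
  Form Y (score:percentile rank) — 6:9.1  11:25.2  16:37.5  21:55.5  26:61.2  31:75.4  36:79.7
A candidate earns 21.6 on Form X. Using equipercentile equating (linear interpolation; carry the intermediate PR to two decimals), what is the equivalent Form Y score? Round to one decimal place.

PR of 21.6 on Form X: 54.5 + (21.6 − 20)/(25 − 20) × (62.3 − 54.5) = 57.00
On Form Y, PR 57.00 falls between score 21 (PR 55.5) and 26 (PR 61.2).
Interpolate: 21 + (57.00 − 55.5)/(61.2 − 55.5) × (26 − 21) = 22.3

22.3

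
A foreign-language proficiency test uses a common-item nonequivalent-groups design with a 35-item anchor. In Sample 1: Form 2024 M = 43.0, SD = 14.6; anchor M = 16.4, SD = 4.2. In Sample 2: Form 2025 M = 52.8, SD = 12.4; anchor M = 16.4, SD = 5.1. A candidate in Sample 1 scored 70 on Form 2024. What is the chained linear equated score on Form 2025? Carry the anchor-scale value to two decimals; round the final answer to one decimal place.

Form 2024 → anchor (Sample 1): v = (4.2/14.6)(70 − 43.0) + 16.4 = 24.17
anchor → Form 2025 (Sample 2): y = (12.4/5.1)(24.17 − 16.4) + 52.8 = 71.7

71.7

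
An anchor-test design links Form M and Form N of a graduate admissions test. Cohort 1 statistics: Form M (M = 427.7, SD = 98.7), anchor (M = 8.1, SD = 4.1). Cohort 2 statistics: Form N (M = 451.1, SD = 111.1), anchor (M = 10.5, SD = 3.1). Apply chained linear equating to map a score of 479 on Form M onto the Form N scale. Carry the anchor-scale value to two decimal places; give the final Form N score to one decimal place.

441.4

Form M → anchor (Cohort 1): v = (4.1/98.7)(479 − 427.7) + 8.1 = 10.23
anchor → Form N (Cohort 2): y = (111.1/3.1)(10.23 − 10.5) + 451.1 = 441.4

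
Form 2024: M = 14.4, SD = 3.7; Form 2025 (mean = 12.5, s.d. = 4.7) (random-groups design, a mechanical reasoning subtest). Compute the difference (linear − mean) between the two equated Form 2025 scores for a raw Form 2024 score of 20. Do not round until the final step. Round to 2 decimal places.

1.51

Mean-equated: 20 + (12.5 − 14.4) = 18.10
Linear-equated: (4.7/3.7)(20 − 14.4) + 12.5 = 19.614
Difference = 19.614 − 18.10 = 1.51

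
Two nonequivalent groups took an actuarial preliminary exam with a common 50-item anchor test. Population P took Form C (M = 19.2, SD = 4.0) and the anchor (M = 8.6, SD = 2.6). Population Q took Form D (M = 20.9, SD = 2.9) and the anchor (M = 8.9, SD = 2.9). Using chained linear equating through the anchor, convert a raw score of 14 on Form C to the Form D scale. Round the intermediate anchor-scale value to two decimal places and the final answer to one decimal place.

17.2

Form C → anchor (Population P): v = (2.6/4.0)(14 − 19.2) + 8.6 = 5.22
anchor → Form D (Population Q): y = (2.9/2.9)(5.22 − 8.9) + 20.9 = 17.2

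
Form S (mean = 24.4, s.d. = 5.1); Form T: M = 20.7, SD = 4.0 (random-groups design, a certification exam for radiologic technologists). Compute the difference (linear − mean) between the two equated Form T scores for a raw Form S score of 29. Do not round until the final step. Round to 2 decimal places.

-0.99

Mean-equated: 29 + (20.7 − 24.4) = 25.30
Linear-equated: (4.0/5.1)(29 − 24.4) + 20.7 = 24.308
Difference = 24.308 − 25.30 = -0.99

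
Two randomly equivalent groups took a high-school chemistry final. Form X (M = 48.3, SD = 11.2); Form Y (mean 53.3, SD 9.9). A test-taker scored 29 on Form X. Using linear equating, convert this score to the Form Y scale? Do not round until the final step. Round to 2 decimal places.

Linear equating: y = (SD_Y/SD_X)(x − M_X) + M_Y
y = (9.9/11.2)(29 − 48.3) + 53.3
y = 0.883929 × -19.3 + 53.3 = -17.0598 + 53.3 = 36.24

36.24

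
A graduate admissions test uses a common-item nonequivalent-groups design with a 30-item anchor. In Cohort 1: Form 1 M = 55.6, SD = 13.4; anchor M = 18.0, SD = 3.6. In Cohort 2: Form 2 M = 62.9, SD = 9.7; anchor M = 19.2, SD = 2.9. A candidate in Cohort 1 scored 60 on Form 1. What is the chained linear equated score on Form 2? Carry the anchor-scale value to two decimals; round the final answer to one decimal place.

Form 1 → anchor (Cohort 1): v = (3.6/13.4)(60 − 55.6) + 18.0 = 19.18
anchor → Form 2 (Cohort 2): y = (9.7/2.9)(19.18 − 19.2) + 62.9 = 62.8

62.8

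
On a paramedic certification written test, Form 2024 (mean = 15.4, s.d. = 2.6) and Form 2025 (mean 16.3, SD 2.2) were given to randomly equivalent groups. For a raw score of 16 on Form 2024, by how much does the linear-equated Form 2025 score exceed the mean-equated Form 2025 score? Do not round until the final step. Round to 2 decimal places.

-0.09

Mean-equated: 16 + (16.3 − 15.4) = 16.90
Linear-equated: (2.2/2.6)(16 − 15.4) + 16.3 = 16.808
Difference = 16.808 − 16.90 = -0.09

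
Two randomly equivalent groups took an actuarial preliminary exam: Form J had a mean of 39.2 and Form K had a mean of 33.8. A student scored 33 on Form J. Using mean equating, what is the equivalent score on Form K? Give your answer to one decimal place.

Mean equating: y = x + (M_Y − M_X) = 33 + (33.8 − 39.2) = 27.6

27.6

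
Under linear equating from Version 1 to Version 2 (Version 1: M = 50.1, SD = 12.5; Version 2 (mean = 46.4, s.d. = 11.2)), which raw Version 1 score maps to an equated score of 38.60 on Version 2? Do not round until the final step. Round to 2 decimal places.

Invert y = (SD_Y/SD_X)(x − M_X) + M_Y:
x = (SD_X/SD_Y)(y − M_Y) + M_X = (12.5/11.2)(38.60 − 46.4) + 50.1
x = 1.116071 × -7.800 + 50.1 = 41.39

41.39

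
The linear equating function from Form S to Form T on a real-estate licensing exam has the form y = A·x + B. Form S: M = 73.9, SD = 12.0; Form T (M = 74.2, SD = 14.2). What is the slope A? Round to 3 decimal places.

A = SD_Y / SD_X = 14.2 / 12.0 = 1.183

1.183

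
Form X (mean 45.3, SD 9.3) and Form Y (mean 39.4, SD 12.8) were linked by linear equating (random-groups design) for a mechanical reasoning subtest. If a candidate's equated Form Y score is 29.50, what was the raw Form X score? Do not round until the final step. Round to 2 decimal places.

38.11

Invert y = (SD_Y/SD_X)(x − M_X) + M_Y:
x = (SD_X/SD_Y)(y − M_Y) + M_X = (9.3/12.8)(29.50 − 39.4) + 45.3
x = 0.726563 × -9.900 + 45.3 = 38.11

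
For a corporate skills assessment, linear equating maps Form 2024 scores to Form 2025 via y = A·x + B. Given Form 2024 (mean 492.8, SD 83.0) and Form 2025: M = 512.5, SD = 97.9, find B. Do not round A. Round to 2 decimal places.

-68.77

A = SD_Y / SD_X = 97.9 / 83.0 = 1.179518
B = M_Y − A·M_X = 512.5 − 1.179518 × 492.8 = -68.77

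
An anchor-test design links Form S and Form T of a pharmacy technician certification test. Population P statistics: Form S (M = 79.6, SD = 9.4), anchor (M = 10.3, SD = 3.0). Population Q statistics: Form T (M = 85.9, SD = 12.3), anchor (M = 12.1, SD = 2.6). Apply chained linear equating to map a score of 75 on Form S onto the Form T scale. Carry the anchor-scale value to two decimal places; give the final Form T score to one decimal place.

70.4

Form S → anchor (Population P): v = (3.0/9.4)(75 − 79.6) + 10.3 = 8.83
anchor → Form T (Population Q): y = (12.3/2.6)(8.83 − 12.1) + 85.9 = 70.4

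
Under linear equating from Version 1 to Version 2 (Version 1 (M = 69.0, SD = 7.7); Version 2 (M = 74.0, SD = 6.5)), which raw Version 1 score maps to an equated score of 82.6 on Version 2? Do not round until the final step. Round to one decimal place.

79.2

Invert y = (SD_Y/SD_X)(x − M_X) + M_Y:
x = (SD_X/SD_Y)(y − M_Y) + M_X = (7.7/6.5)(82.6 − 74.0) + 69.0
x = 1.184615 × 8.600 + 69.0 = 79.2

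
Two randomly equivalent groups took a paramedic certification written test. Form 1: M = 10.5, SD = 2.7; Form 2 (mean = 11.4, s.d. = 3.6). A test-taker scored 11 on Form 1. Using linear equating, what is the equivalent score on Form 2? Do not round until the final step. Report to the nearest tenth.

12.1

Linear equating: y = (SD_Y/SD_X)(x − M_X) + M_Y
y = (3.6/2.7)(11 − 10.5) + 11.4
y = 1.333333 × 0.5 + 11.4 = 0.6667 + 11.4 = 12.1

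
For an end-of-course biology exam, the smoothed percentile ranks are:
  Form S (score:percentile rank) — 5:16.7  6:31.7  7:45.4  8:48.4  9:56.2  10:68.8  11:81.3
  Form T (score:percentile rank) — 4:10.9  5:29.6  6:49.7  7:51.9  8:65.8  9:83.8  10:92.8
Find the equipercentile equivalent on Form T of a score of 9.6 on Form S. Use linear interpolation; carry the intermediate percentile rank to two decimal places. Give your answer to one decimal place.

PR of 9.6 on Form S: 56.2 + (9.6 − 9)/(10 − 9) × (68.8 − 56.2) = 63.76
On Form T, PR 63.76 falls between score 7 (PR 51.9) and 8 (PR 65.8).
Interpolate: 7 + (63.76 − 51.9)/(65.8 − 51.9) × (8 − 7) = 7.9

7.9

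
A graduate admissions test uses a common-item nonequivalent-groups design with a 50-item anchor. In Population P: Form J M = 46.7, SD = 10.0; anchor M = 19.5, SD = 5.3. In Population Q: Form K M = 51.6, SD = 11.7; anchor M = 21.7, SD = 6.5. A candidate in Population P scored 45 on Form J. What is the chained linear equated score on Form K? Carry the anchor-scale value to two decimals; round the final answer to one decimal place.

Form J → anchor (Population P): v = (5.3/10.0)(45 − 46.7) + 19.5 = 18.60
anchor → Form K (Population Q): y = (11.7/6.5)(18.60 − 21.7) + 51.6 = 46.0

46.0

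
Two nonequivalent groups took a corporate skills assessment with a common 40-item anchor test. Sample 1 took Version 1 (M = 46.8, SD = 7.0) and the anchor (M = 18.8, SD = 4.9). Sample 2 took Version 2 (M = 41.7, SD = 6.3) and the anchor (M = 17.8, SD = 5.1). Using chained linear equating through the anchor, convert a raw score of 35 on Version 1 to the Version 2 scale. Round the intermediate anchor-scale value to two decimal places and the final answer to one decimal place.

Version 1 → anchor (Sample 1): v = (4.9/7.0)(35 − 46.8) + 18.8 = 10.54
anchor → Version 2 (Sample 2): y = (6.3/5.1)(10.54 − 17.8) + 41.7 = 32.7

32.7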